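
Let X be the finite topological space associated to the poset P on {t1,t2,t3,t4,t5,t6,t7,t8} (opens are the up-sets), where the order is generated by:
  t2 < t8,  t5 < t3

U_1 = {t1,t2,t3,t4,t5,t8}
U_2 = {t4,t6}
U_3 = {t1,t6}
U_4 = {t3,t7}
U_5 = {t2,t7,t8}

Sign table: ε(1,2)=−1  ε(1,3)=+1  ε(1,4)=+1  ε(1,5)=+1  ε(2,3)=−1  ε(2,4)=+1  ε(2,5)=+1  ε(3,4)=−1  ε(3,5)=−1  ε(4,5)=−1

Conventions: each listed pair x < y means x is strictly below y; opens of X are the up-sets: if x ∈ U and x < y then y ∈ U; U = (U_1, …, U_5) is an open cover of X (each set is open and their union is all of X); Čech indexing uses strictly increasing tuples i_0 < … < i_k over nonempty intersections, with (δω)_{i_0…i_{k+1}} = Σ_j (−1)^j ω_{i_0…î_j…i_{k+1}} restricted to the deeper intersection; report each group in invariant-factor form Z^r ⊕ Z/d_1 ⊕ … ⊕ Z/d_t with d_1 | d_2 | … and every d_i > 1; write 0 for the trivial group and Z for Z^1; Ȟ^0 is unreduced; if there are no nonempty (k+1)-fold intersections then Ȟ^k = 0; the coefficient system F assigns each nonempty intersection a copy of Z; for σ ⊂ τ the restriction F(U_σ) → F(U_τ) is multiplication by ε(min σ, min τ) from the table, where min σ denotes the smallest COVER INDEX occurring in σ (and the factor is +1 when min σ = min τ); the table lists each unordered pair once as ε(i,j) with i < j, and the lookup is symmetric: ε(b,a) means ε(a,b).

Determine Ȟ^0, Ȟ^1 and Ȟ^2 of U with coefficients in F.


Ȟ^0 = 0; Ȟ^1 = Z ⊕ Z/2; Ȟ^2 = 0

cover nerve:
  U12={t4} U13={t1} U14={t3} U15={t2,t8} U23={t6} U45={t7}
C dims 5,6; δ0: rk 5, SNF 1^4·2
Ȟ^0: (5−5)−0=0 ⇒ 0
Ȟ^1: (6−0)−5=1 plus torsion [2] ⇒ Z ⊕ Z/2
Ȟ^2: (0−0)−0=0 ⇒ 0


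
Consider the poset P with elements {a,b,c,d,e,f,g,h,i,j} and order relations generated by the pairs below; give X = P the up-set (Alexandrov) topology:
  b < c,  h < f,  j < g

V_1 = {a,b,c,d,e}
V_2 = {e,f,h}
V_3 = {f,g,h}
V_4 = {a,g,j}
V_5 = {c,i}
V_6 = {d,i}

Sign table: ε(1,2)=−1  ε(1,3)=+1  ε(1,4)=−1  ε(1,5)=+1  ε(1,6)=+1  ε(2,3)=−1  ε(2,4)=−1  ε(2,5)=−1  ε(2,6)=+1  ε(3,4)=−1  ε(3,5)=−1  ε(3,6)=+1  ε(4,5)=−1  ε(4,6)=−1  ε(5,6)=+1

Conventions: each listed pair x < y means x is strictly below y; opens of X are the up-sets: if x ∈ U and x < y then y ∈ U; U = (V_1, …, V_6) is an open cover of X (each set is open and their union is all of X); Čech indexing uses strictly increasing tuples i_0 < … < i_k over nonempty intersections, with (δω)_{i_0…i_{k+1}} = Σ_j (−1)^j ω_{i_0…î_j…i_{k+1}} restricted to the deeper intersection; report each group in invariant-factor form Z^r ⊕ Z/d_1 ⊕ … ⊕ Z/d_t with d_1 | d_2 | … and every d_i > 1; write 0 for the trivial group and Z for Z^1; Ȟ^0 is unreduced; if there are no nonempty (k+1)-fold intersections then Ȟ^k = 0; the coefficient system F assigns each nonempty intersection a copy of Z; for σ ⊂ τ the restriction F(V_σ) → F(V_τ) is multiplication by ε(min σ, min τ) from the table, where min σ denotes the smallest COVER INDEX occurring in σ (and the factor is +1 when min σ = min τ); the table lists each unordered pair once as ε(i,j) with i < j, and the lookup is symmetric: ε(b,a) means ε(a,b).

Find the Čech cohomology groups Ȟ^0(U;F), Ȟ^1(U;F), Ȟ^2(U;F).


Ȟ^0(U;F) ≅ Z,  Ȟ^1(U;F) ≅ Z^2,  Ȟ^2(U;F) ≅ 0

cover nerve:
  V12={e} V14={a} V15={c} V16={d} V23={f,h} V34={g} V56={i}
C dims 6,7; δ0: rk 5, SNF 1^5
Ȟ^0: (6−5)−0=1 ⇒ Z
Ȟ^1: (7−0)−5=2 ⇒ Z^2
Ȟ^2: (0−0)−0=0 ⇒ 0


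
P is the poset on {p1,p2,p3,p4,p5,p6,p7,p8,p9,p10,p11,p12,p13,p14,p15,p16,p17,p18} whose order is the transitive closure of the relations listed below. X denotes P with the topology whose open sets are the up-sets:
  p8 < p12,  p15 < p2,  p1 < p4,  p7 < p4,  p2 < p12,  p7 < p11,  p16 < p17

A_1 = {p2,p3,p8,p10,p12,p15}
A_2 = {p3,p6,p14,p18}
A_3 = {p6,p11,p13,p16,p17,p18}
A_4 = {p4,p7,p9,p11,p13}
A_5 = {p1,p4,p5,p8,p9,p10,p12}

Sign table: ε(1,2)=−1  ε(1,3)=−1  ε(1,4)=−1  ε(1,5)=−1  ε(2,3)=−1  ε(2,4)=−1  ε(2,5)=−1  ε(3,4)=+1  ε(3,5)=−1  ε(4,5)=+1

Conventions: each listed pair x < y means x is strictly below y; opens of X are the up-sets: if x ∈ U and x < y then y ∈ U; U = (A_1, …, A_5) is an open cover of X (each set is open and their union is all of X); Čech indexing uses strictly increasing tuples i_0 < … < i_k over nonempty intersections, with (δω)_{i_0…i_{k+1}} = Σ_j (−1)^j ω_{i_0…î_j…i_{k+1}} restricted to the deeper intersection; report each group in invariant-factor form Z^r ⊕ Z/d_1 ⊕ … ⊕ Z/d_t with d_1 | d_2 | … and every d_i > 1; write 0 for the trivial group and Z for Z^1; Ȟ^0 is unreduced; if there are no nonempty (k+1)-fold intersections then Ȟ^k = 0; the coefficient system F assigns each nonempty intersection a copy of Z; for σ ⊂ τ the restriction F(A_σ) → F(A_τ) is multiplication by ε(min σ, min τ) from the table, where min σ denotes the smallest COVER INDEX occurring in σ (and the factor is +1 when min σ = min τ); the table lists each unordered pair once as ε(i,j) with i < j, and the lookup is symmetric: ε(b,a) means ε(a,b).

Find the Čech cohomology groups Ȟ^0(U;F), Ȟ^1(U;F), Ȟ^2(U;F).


nonempty overlaps:
  A12={p3} A15={p8,p10,p12} A23={p6,p18} A34={p11,p13} A45={p4,p9}
C dims 5,5; δ0: rk 5, SNF 1^4·2
degree 0: 5−5−0 = 0 → Ȟ^0 ≅ 0
degree 1: 5−0−5 = 0 plus torsion [2] → Ȟ^1 ≅ Z/2
degree 2: 0−0−0 = 0 → Ȟ^2 ≅ 0

Ȟ^0 = 0; Ȟ^1 = Z/2; Ȟ^2 = 0


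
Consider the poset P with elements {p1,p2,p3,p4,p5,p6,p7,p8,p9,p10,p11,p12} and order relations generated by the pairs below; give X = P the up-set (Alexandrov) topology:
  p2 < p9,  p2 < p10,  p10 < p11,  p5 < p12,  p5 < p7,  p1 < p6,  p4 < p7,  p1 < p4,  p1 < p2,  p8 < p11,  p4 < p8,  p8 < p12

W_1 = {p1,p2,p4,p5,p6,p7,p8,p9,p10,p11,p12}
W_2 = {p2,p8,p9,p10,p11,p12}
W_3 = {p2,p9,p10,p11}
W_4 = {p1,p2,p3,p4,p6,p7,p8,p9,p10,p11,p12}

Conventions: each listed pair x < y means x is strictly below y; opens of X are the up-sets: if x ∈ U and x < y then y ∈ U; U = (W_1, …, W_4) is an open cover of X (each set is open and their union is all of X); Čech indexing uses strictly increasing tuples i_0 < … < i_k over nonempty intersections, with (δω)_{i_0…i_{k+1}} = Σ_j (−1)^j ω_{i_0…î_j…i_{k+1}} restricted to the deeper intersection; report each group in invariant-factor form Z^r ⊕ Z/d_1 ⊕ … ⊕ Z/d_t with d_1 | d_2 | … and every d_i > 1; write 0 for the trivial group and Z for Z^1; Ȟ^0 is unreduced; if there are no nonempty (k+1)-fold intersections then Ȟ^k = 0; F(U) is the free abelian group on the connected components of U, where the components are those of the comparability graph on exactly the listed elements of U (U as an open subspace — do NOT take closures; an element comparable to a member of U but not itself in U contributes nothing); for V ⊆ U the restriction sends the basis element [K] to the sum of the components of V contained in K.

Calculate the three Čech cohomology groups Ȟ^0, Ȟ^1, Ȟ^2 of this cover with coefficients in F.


cover nerve:
  W12={p2,p8,p9,p10,p11,p12} W13={p2,p9,p10,p11} W14={p1,p2,p4,p6,p7,p8,p9,p10,p11,p12} W23={p2,p9,p10,p11} W24={p2,p8,p9,p10,p11,p12} W34={p2,p9,p10,p11}
  W123={p2,p9,p10,p11} W124={p2,p8,p9,p10,p11,p12} W134={p2,p9,p10,p11} W234={p2,p9,p10,p11}
  W1234={p2,p9,p10,p11}
components per intersection:
  W1: {p1,p2,p4,p5,p6,p7,p8,p9,p10,p11,p12}
  W2: {p2,p8,p9,p10,p11,p12}
  W3: {p2,p9,p10,p11}
  W4: {p1,p2,p4,p6,p7,p8,p9,p10,p11,p12} {p3}
  W12: {p2,p8,p9,p10,p11,p12}
  W13: {p2,p9,p10,p11}
  W14: {p1,p2,p4,p6,p7,p8,p9,p10,p11,p12}
  W23: {p2,p9,p10,p11}
  W24: {p2,p8,p9,p10,p11,p12}
  W34: {p2,p9,p10,p11}
  W123: {p2,p9,p10,p11}
  W124: {p2,p8,p9,p10,p11,p12}
  W134: {p2,p9,p10,p11}
  W234: {p2,p9,p10,p11}
  W1234: {p2,p9,p10,p11}
C dims 5,6,4,1; δ0: rk 3, SNF 1^3; δ1: rk 3, SNF 1^3; δ2: rk 1, SNF 1^1
Ȟ^0: (5−3)−0=2 ⇒ Z^2
Ȟ^1: (6−3)−3=0 ⇒ 0
Ȟ^2: (4−1)−3=0 ⇒ 0

Ȟ^0(U;F) ≅ Z^2, Ȟ^1(U;F) ≅ 0 and Ȟ^2(U;F) ≅ 0


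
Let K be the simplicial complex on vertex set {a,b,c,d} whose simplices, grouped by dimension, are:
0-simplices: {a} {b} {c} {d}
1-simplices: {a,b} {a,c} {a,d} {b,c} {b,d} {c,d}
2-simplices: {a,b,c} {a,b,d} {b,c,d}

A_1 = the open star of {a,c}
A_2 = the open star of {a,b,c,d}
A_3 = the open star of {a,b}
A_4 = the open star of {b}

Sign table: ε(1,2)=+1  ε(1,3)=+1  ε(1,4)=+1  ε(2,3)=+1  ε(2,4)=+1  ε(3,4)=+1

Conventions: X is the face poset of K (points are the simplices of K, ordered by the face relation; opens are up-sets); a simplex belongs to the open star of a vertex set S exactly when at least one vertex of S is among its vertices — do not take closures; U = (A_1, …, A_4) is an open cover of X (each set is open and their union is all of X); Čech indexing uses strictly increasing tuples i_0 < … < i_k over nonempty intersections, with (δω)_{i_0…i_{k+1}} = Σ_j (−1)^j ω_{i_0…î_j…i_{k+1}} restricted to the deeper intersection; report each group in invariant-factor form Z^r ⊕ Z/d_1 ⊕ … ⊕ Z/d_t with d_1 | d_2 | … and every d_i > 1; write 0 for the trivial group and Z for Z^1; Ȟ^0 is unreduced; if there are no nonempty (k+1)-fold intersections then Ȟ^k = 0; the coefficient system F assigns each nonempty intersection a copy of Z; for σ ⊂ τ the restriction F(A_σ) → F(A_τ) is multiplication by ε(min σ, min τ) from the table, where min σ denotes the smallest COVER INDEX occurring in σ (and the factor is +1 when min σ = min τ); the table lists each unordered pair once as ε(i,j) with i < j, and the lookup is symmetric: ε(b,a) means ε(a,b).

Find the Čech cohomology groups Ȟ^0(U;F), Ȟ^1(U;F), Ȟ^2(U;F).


Ȟ^0 ≅ Z, Ȟ^1 ≅ 0, Ȟ^2 ≅ 0

nonempty overlaps:
  A1={{a},{c},{a,b},{a,c},{a,d},{b,c},{c,d},{a,b,c},{a,b,d},{b,c,d}} A2={{a},{b},{c},{d},{a,b},{a,c},{a,d},{b,c},{b,d},{c,d},{a,b,c},{a,b,d},{b,c,d}} A3={{a},{b},{a,b},{a,c},{a,d},{b,c},{b,d},{a,b,c},{a,b,d},{b,c,d}} A4={{b},{a,b},{b,c},{b,d},{a,b,c},{a,b,d},{b,c,d}}
  A12={{a},{c},{a,b},{a,c},{a,d},{b,c},{c,d},{a,b,c},{a,b,d},{b,c,d}} A13={{a},{a,b},{a,c},{a,d},{b,c},{a,b,c},{a,b,d},{b,c,d}} A14={{a,b},{b,c},{a,b,c},{a,b,d},{b,c,d}} A23={{a},{b},{a,b},{a,c},{a,d},{b,c},{b,d},{a,b,c},{a,b,d},{b,c,d}} A24={{b},{a,b},{b,c},{b,d},{a,b,c},{a,b,d},{b,c,d}} A34={{b},{a,b},{b,c},{b,d},{a,b,c},{a,b,d},{b,c,d}}
  A123={{a},{a,b},{a,c},{a,d},{b,c},{a,b,c},{a,b,d},{b,c,d}} A124={{a,b},{b,c},{a,b,c},{a,b,d},{b,c,d}} A134={{a,b},{b,c},{a,b,c},{a,b,d},{b,c,d}} A234={{b},{a,b},{b,c},{b,d},{a,b,c},{a,b,d},{b,c,d}}
  A1234={{a,b},{b,c},{a,b,c},{a,b,d},{b,c,d}}
C dims 4,6,4,1; δ0: rk 3, SNF 1^3; δ1: rk 3, SNF 1^3; δ2: rk 1, SNF 1^1
degree 0: 4−3−0 = 1 → Ȟ^0 ≅ Z
degree 1: 6−3−3 = 0 → Ȟ^1 ≅ 0
degree 2: 4−1−3 = 0 → Ȟ^2 ≅ 0


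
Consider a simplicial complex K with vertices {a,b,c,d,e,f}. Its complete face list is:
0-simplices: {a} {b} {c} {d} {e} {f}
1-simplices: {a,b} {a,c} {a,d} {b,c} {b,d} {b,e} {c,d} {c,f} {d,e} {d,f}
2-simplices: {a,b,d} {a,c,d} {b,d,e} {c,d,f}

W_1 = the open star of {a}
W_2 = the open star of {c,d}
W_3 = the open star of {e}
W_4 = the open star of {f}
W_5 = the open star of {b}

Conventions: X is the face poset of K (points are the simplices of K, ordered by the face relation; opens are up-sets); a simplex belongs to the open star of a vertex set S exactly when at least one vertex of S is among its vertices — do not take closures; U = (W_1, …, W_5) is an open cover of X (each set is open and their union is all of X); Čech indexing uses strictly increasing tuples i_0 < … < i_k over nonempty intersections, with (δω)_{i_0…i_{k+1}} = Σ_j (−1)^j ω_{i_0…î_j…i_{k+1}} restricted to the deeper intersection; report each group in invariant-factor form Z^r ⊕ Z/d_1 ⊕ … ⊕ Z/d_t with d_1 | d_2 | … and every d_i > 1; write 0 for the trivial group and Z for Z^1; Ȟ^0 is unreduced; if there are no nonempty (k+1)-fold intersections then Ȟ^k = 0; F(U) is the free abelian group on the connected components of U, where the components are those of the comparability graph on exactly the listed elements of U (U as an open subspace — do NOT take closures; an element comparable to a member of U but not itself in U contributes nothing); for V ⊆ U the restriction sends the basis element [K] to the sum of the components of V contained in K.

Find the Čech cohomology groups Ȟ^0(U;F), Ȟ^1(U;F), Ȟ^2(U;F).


Ȟ^0(U;F) ≅ Z, Ȟ^1(U;F) ≅ Z and Ȟ^2(U;F) ≅ 0

nonempty overlaps:
  W1={{a},{a,b},{a,c},{a,d},{a,b,d},{a,c,d}} W2={{c},{d},{a,c},{a,d},{b,c},{b,d},{c,d},{c,f},{d,e},{d,f},{a,b,d},{a,c,d},{b,d,e},{c,d,f}} W3={{e},{b,e},{d,e},{b,d,e}} W4={{f},{c,f},{d,f},{c,d,f}} W5={{b},{a,b},{b,c},{b,d},{b,e},{a,b,d},{b,d,e}}
  W12={{a,c},{a,d},{a,b,d},{a,c,d}} W15={{a,b},{a,b,d}} W23={{d,e},{b,d,e}} W24={{c,f},{d,f},{c,d,f}} W25={{b,c},{b,d},{a,b,d},{b,d,e}} W35={{b,e},{b,d,e}}
  W125={{a,b,d}} W235={{b,d,e}}
components per intersection:
  W1: {{a},{a,b},{a,c},{a,d},{a,b,d},{a,c,d}}
  W2: {{c},{d},{a,c},{a,d},{b,c},{b,d},{c,d},{c,f},{d,e},{d,f},{a,b,d},{a,c,d},{b,d,e},{c,d,f}}
  W3: {{e},{b,e},{d,e},{b,d,e}}
  W4: {{f},{c,f},{d,f},{c,d,f}}
  W5: {{b},{a,b},{b,c},{b,d},{b,e},{a,b,d},{b,d,e}}
  W12: {{a,c},{a,d},{a,b,d},{a,c,d}}
  W15: {{a,b},{a,b,d}}
  W23: {{d,e},{b,d,e}}
  W24: {{c,f},{d,f},{c,d,f}}
  W25: {{b,c}} {{b,d},{a,b,d},{b,d,e}}
  W35: {{b,e},{b,d,e}}
  W125: {{a,b,d}}
  W235: {{b,d,e}}
C dims 5,7,2; δ0: rk 4, SNF 1^4; δ1: rk 2, SNF 1^2
degree 0: 5−4−0 = 1 → Ȟ^0 ≅ Z
degree 1: 7−2−4 = 1 → Ȟ^1 ≅ Z
degree 2: 2−0−2 = 0 → Ȟ^2 ≅ 0


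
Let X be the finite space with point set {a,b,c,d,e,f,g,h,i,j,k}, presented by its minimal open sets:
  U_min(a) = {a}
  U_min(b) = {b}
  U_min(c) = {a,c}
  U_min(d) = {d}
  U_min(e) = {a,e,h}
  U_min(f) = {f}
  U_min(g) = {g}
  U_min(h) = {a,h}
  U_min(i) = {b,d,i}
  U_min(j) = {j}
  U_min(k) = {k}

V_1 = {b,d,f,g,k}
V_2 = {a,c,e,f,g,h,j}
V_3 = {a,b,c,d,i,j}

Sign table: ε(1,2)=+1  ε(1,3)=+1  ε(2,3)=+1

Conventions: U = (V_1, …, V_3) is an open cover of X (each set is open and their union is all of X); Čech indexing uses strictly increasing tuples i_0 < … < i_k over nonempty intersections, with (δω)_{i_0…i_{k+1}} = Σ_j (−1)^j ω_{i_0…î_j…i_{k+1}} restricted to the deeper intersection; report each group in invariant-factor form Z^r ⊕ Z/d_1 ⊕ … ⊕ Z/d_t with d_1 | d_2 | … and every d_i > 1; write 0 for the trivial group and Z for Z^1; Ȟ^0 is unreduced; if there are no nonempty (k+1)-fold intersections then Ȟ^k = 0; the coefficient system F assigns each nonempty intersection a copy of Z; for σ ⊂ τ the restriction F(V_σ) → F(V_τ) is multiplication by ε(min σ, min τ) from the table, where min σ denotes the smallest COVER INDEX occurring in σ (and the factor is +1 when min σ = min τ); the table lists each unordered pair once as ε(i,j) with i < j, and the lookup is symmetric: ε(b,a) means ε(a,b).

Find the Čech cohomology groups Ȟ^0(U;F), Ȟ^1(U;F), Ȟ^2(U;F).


Ȟ^0 ≅ Z, Ȟ^1 ≅ Z, Ȟ^2 ≅ 0

nerve of the cover:
  V12={f,g} V13={b,d} V23={a,c,j}
C dims 3,3; δ0: rk 2, SNF 1^2
Ȟ^0 = (3 − 2) − 0 = 1, so Ȟ^0 ≅ Z
Ȟ^1 = (3 − 0) − 2 = 1, so Ȟ^1 ≅ Z
Ȟ^2 = (0 − 0) − 0 = 0, so Ȟ^2 ≅ 0


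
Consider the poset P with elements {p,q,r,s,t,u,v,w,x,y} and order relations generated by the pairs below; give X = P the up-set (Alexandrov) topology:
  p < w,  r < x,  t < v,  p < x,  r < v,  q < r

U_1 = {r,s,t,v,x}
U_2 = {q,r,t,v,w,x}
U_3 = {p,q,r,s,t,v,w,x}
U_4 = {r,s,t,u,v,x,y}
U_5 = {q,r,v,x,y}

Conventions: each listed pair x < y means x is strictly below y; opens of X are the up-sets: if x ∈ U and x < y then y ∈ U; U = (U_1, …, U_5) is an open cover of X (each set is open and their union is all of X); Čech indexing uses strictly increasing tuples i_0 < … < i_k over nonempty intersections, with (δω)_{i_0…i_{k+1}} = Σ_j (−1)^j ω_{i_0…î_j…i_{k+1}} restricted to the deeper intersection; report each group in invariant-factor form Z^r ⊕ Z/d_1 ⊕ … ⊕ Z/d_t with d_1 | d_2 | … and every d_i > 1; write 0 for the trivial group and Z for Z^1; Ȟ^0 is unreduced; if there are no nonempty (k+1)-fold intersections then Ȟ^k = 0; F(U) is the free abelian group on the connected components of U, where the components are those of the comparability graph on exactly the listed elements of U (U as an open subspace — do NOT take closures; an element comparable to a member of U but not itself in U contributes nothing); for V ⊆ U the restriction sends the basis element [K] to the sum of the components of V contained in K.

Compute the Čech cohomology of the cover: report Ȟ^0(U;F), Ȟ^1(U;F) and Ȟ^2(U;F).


Ȟ^0 ≅ Z^4,  Ȟ^1 ≅ 0,  Ȟ^2 ≅ 0

cover nerve:
  U12={r,t,v,x} U13={r,s,t,v,x} U14={r,s,t,v,x} U15={r,v,x} U23={q,r,t,v,w,x} U24={r,t,v,x} U25={q,r,v,x} U34={r,s,t,v,x} U35={q,r,v,x} U45={r,v,x,y}
  U123={r,t,v,x} U124={r,t,v,x} U125={r,v,x} U134={r,s,t,v,x} U135={r,v,x} U145={r,v,x} U234={r,t,v,x} U235={q,r,v,x} U245={r,v,x} U345={r,v,x}
  U1234={r,t,v,x} U1235={r,v,x} U1245={r,v,x} U1345={r,v,x} U2345={r,v,x}
  U12345={r,v,x}
components per intersection:
  U1: {r,t,v,x} {s}
  U2: {q,r,t,v,x} {w}
  U3: {p,q,r,t,v,w,x} {s}
  U4: {r,t,v,x} {s} {u} {y}
  U5: {q,r,v,x} {y}
  U12: {r,t,v,x}
  U13: {r,t,v,x} {s}
  U14: {r,t,v,x} {s}
  U15: {r,v,x}
  U23: {q,r,t,v,x} {w}
  U24: {r,t,v,x}
  U25: {q,r,v,x}
  U34: {r,t,v,x} {s}
  U35: {q,r,v,x}
  U45: {r,v,x} {y}
  U123: {r,t,v,x}
  U124: {r,t,v,x}
  U125: {r,v,x}
  U134: {r,t,v,x} {s}
  U135: {r,v,x}
  U145: {r,v,x}
  U234: {r,t,v,x}
  U235: {q,r,v,x}
  U245: {r,v,x}
  U345: {r,v,x}
  U1234: {r,t,v,x}
  U1235: {r,v,x}
  U1245: {r,v,x}
  U1345: {r,v,x}
  U2345: {r,v,x}
  U12345: {r,v,x}
C dims 12,15,11,5; δ0: rk 8, SNF 1^8; δ1: rk 7, SNF 1^7; δ2: rk 4, SNF 1^4
Ȟ^0: (12−8)−0=4 ⇒ Z^4
Ȟ^1: (15−7)−8=0 ⇒ 0
Ȟ^2: (11−4)−7=0 ⇒ 0


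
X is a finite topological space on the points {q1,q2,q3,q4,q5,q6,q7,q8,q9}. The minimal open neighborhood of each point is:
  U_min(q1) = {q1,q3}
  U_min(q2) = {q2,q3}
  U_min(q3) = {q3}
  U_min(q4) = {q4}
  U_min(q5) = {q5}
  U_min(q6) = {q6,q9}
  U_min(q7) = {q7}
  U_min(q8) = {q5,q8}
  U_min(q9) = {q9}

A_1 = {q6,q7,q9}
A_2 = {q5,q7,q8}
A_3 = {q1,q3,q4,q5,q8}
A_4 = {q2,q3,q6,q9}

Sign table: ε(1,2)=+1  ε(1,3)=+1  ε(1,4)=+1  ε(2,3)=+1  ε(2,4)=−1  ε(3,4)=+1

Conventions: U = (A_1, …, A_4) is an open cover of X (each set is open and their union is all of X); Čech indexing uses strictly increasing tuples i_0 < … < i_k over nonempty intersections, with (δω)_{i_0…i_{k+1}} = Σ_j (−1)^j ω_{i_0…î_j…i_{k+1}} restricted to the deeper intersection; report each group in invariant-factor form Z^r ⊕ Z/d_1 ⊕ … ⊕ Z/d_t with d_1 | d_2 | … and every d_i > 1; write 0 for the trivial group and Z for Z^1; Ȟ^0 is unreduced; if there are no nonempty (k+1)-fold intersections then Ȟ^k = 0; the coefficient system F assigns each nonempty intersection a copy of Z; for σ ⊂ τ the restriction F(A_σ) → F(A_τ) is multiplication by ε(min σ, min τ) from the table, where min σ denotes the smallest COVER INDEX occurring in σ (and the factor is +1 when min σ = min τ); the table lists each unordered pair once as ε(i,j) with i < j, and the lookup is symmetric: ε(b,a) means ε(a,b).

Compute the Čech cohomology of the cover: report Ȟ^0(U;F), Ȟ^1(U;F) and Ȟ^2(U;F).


nonempty intersections:
  A12={q7} A14={q6,q9} A23={q5,q8} A34={q3}
C dims 4,4; δ0: rk 3, SNF 1^3
Ȟ^0: (4−3)−0=1 ⇒ Z
Ȟ^1: (4−0)−3=1 ⇒ Z
Ȟ^2: (0−0)−0=0 ⇒ 0

Ȟ^0 ≅ Z; Ȟ^1 ≅ Z; Ȟ^2 ≅ 0


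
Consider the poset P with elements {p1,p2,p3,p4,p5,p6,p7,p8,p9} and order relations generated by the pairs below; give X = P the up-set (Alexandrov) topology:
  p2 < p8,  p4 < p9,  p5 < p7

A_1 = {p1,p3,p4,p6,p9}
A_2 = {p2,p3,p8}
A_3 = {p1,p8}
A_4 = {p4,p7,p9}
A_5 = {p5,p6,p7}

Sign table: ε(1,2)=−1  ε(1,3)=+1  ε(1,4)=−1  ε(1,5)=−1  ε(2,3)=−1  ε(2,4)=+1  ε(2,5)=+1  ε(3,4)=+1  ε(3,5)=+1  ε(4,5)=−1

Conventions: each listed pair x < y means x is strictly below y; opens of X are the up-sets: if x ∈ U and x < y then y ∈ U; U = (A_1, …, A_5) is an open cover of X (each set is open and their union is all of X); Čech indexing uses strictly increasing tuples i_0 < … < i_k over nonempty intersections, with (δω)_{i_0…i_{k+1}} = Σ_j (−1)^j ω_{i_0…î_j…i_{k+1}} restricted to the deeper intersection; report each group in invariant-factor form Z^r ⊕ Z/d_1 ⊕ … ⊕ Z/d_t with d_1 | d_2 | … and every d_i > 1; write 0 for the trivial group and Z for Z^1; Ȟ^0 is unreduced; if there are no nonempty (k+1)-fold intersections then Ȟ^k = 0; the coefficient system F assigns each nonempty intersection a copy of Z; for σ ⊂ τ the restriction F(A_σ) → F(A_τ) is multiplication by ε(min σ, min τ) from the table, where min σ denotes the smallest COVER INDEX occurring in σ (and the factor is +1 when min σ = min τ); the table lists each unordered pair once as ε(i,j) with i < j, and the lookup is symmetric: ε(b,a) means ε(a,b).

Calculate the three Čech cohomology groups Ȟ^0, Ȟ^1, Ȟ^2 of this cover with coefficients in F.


Ȟ^0 ≅ 0; Ȟ^1 ≅ Z ⊕ Z/2; Ȟ^2 ≅ 0

nerve simplices:
  A12={p3} A13={p1} A14={p4,p9} A15={p6} A23={p8} A45={p7}
C dims 5,6; δ0: rk 5, SNF 1^4·2
degree 0: 5−5−0 = 0 → Ȟ^0 ≅ 0
degree 1: 6−0−5 = 1 plus torsion [2] → Ȟ^1 ≅ Z ⊕ Z/2
degree 2: 0−0−0 = 0 → Ȟ^2 ≅ 0


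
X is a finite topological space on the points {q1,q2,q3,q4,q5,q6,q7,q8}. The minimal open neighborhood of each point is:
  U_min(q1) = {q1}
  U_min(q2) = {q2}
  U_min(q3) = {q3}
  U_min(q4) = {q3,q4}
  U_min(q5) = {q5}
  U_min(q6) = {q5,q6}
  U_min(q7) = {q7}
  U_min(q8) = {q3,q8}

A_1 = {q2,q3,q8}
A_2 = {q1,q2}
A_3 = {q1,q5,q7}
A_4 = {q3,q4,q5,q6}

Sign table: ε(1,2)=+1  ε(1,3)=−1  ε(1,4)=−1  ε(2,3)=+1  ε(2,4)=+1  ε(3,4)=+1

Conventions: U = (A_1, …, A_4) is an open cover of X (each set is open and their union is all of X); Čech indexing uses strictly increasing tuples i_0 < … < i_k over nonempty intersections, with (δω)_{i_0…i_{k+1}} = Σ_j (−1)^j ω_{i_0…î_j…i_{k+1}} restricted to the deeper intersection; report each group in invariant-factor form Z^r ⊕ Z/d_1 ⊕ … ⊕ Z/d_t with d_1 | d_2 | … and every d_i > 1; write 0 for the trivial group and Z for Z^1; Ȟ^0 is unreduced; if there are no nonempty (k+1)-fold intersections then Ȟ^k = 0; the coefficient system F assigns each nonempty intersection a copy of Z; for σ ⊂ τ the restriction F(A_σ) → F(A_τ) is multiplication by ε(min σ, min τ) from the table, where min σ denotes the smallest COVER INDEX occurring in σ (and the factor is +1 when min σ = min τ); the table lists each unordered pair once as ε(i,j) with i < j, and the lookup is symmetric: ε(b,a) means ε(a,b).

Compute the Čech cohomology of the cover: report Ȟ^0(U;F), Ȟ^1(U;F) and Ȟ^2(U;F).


cover nerve:
  A12={q2} A14={q3} A23={q1} A34={q5}
C dims 4,4; δ0: rk 4, SNF 1^3·2
Ȟ^0: (4−4)−0=0 ⇒ 0
Ȟ^1: (4−0)−4=0 plus torsion [2] ⇒ Z/2
Ȟ^2: (0−0)−0=0 ⇒ 0

Ȟ^0 = 0, Ȟ^1 = Z/2 and Ȟ^2 = 0


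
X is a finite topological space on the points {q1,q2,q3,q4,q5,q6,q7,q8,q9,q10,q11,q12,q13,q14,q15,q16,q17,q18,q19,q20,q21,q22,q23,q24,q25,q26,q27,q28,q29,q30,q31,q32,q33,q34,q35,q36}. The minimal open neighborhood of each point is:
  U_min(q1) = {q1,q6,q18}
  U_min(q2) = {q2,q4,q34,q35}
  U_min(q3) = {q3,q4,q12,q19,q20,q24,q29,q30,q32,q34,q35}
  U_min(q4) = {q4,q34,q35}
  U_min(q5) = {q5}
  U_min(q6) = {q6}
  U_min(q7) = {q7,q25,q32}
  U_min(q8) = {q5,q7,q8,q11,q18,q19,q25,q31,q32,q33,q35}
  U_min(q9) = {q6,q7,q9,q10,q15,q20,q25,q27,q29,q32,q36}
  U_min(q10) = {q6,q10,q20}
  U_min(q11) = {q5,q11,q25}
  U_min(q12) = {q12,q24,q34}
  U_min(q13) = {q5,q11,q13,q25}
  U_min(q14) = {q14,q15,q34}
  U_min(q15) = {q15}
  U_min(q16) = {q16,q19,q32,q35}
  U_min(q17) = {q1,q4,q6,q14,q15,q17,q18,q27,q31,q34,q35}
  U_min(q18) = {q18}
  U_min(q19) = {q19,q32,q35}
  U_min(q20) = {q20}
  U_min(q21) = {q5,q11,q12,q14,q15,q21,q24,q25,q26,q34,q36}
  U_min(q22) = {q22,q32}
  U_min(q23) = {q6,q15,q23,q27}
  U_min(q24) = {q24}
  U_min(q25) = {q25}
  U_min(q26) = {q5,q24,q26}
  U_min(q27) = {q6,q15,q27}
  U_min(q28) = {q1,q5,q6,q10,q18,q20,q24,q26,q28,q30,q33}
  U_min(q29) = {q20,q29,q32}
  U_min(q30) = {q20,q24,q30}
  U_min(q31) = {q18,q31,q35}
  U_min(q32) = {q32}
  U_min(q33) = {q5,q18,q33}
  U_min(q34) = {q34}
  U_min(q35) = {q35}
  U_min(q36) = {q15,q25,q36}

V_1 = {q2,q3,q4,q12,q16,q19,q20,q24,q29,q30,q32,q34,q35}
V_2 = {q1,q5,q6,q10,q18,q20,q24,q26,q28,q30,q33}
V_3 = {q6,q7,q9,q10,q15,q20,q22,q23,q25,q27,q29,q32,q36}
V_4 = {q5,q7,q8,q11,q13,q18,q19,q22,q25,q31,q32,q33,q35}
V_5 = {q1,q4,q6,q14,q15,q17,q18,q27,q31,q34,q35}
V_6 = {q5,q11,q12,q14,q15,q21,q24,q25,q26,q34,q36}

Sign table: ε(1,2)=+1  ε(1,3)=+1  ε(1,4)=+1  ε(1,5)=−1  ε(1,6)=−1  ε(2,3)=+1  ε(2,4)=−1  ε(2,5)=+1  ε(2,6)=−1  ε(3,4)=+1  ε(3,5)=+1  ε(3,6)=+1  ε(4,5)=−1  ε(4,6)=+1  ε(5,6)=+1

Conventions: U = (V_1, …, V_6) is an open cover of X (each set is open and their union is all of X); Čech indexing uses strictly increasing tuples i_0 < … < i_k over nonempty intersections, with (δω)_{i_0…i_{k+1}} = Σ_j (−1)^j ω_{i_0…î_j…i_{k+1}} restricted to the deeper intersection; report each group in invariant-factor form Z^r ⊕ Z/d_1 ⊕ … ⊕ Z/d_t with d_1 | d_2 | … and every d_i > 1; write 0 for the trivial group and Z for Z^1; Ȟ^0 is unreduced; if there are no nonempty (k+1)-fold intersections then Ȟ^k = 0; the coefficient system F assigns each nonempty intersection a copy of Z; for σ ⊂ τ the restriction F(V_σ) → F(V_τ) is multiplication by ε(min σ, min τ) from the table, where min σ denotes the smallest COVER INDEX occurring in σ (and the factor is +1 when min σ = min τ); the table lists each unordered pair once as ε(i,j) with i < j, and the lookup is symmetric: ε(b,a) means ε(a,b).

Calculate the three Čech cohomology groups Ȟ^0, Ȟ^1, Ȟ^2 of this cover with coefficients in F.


nerve simplices:
  V12={q20,q24,q30} V13={q20,q29,q32} V14={q19,q32,q35} V15={q4,q34,q35} V16={q12,q24,q34} V23={q6,q10,q20} V24={q5,q18,q33} V25={q1,q6,q18} V26={q5,q24,q26} V34={q7,q22,q25,q32} V35={q6,q15,q27} V36={q15,q25,q36} V45={q18,q31,q35} V46={q5,q11,q25} V56={q14,q15,q34}
  V123={q20} V126={q24} V134={q32} V145={q35} V156={q34} V235={q6} V245={q18} V246={q5} V346={q25} V356={q15}
C dims 6,15,10; δ0: rk 6, SNF 1^5·2; δ1: rk 9, SNF 1^9
degree 0: 6−6−0 = 0 → Ȟ^0 ≅ 0
degree 1: 15−9−6 = 0 plus torsion [2] → Ȟ^1 ≅ Z/2
degree 2: 10−0−9 = 1 → Ȟ^2 ≅ Z

Ȟ^0(U;F) ≅ 0,  Ȟ^1(U;F) ≅ Z/2,  Ȟ^2(U;F) ≅ Z


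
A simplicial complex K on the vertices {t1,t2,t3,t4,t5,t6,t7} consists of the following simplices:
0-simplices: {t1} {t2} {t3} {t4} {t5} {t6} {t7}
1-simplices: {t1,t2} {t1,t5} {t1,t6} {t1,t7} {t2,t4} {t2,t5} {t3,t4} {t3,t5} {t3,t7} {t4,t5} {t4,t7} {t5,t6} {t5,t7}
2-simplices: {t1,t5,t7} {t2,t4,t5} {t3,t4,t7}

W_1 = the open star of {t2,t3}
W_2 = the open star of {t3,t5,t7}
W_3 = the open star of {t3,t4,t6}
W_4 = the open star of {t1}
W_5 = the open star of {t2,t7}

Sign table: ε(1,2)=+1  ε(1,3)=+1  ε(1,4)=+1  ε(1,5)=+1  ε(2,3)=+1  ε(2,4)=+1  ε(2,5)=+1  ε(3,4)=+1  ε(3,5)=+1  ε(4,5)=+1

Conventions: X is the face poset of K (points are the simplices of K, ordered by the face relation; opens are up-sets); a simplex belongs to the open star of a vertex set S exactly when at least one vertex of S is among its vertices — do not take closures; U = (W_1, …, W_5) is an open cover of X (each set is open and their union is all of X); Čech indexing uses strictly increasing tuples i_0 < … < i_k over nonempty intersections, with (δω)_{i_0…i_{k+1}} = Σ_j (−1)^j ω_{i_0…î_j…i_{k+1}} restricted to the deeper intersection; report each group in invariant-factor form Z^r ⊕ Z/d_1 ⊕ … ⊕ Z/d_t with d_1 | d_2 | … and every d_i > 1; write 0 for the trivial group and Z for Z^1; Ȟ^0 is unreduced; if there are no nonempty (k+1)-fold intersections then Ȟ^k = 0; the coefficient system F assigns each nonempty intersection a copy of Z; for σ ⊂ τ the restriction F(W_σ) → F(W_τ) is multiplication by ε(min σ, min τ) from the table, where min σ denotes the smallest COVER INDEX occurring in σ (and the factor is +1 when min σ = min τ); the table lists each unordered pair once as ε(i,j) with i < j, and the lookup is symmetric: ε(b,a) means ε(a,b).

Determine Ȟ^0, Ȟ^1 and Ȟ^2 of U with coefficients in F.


nonempty intersections:
  W1={{t2},{t3},{t1,t2},{t2,t4},{t2,t5},{t3,t4},{t3,t5},{t3,t7},{t2,t4,t5},{t3,t4,t7}} W2={{t3},{t5},{t7},{t1,t5},{t1,t7},{t2,t5},{t3,t4},{t3,t5},{t3,t7},{t4,t5},{t4,t7},{t5,t6},{t5,t7},{t1,t5,t7},{t2,t4,t5},{t3,t4,t7}} W3={{t3},{t4},{t6},{t1,t6},{t2,t4},{t3,t4},{t3,t5},{t3,t7},{t4,t5},{t4,t7},{t5,t6},{t2,t4,t5},{t3,t4,t7}} W4={{t1},{t1,t2},{t1,t5},{t1,t6},{t1,t7},{t1,t5,t7}} W5={{t2},{t7},{t1,t2},{t1,t7},{t2,t4},{t2,t5},{t3,t7},{t4,t7},{t5,t7},{t1,t5,t7},{t2,t4,t5},{t3,t4,t7}}
  W12={{t3},{t2,t5},{t3,t4},{t3,t5},{t3,t7},{t2,t4,t5},{t3,t4,t7}} W13={{t3},{t2,t4},{t3,t4},{t3,t5},{t3,t7},{t2,t4,t5},{t3,t4,t7}} W14={{t1,t2}} W15={{t2},{t1,t2},{t2,t4},{t2,t5},{t3,t7},{t2,t4,t5},{t3,t4,t7}} W23={{t3},{t3,t4},{t3,t5},{t3,t7},{t4,t5},{t4,t7},{t5,t6},{t2,t4,t5},{t3,t4,t7}} W24={{t1,t5},{t1,t7},{t1,t5,t7}} W25={{t7},{t1,t7},{t2,t5},{t3,t7},{t4,t7},{t5,t7},{t1,t5,t7},{t2,t4,t5},{t3,t4,t7}} W34={{t1,t6}} W35={{t2,t4},{t3,t7},{t4,t7},{t2,t4,t5},{t3,t4,t7}} W45={{t1,t2},{t1,t7},{t1,t5,t7}}
  W123={{t3},{t3,t4},{t3,t5},{t3,t7},{t2,t4,t5},{t3,t4,t7}} W125={{t2,t5},{t3,t7},{t2,t4,t5},{t3,t4,t7}} W135={{t2,t4},{t3,t7},{t2,t4,t5},{t3,t4,t7}} W145={{t1,t2}} W235={{t3,t7},{t4,t7},{t2,t4,t5},{t3,t4,t7}} W245={{t1,t7},{t1,t5,t7}}
  W1235={{t3,t7},{t2,t4,t5},{t3,t4,t7}}
C dims 5,10,6,1; δ0: rk 4, SNF 1^4; δ1: rk 5, SNF 1^5; δ2: rk 1, SNF 1^1
Ȟ^0: (5−4)−0=1 ⇒ Z
Ȟ^1: (10−5)−4=1 ⇒ Z
Ȟ^2: (6−1)−5=0 ⇒ 0

Ȟ^0 = Z, Ȟ^1 = Z, Ȟ^2 = 0


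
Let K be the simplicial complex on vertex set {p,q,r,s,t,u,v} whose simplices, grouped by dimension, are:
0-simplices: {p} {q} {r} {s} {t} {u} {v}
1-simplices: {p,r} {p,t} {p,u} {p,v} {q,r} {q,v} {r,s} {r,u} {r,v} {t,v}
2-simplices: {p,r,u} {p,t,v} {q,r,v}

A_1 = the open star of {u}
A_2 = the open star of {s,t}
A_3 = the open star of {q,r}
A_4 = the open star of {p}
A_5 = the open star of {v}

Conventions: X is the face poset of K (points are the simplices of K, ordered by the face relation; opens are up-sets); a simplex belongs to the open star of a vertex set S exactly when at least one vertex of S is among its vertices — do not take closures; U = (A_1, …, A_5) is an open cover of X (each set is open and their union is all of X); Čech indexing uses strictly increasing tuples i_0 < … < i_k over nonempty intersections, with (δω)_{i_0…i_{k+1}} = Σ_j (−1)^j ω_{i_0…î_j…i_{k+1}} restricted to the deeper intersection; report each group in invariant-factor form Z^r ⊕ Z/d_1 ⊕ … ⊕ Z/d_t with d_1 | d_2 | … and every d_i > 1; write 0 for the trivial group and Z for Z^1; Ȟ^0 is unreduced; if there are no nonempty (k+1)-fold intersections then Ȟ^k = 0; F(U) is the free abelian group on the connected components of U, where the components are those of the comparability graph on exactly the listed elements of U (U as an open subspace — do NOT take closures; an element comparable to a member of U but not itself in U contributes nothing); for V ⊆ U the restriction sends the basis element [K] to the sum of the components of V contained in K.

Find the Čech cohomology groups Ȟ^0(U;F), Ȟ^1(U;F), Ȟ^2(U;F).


Ȟ^0 ≅ Z,  Ȟ^1 ≅ Z,  Ȟ^2 ≅ 0

nonempty overlaps:
  A1={{u},{p,u},{r,u},{p,r,u}} A2={{s},{t},{p,t},{r,s},{t,v},{p,t,v}} A3={{q},{r},{p,r},{q,r},{q,v},{r,s},{r,u},{r,v},{p,r,u},{q,r,v}} A4={{p},{p,r},{p,t},{p,u},{p,v},{p,r,u},{p,t,v}} A5={{v},{p,v},{q,v},{r,v},{t,v},{p,t,v},{q,r,v}}
  A13={{r,u},{p,r,u}} A14={{p,u},{p,r,u}} A23={{r,s}} A24={{p,t},{p,t,v}} A25={{t,v},{p,t,v}} A34={{p,r},{p,r,u}} A35={{q,v},{r,v},{q,r,v}} A45={{p,v},{p,t,v}}
  A134={{p,r,u}} A245={{p,t,v}}
components per intersection:
  A1: {{u},{p,u},{r,u},{p,r,u}}
  A2: {{s},{r,s}} {{t},{p,t},{t,v},{p,t,v}}
  A3: {{q},{r},{p,r},{q,r},{q,v},{r,s},{r,u},{r,v},{p,r,u},{q,r,v}}
  A4: {{p},{p,r},{p,t},{p,u},{p,v},{p,r,u},{p,t,v}}
  A5: {{v},{p,v},{q,v},{r,v},{t,v},{p,t,v},{q,r,v}}
  A13: {{r,u},{p,r,u}}
  A14: {{p,u},{p,r,u}}
  A23: {{r,s}}
  A24: {{p,t},{p,t,v}}
  A25: {{t,v},{p,t,v}}
  A34: {{p,r},{p,r,u}}
  A35: {{q,v},{r,v},{q,r,v}}
  A45: {{p,v},{p,t,v}}
  A134: {{p,r,u}}
  A245: {{p,t,v}}
C dims 6,8,2; δ0: rk 5, SNF 1^5; δ1: rk 2, SNF 1^2
degree 0: 6−5−0 = 1 → Ȟ^0 ≅ Z
degree 1: 8−2−5 = 1 → Ȟ^1 ≅ Z
degree 2: 2−0−2 = 0 → Ȟ^2 ≅ 0


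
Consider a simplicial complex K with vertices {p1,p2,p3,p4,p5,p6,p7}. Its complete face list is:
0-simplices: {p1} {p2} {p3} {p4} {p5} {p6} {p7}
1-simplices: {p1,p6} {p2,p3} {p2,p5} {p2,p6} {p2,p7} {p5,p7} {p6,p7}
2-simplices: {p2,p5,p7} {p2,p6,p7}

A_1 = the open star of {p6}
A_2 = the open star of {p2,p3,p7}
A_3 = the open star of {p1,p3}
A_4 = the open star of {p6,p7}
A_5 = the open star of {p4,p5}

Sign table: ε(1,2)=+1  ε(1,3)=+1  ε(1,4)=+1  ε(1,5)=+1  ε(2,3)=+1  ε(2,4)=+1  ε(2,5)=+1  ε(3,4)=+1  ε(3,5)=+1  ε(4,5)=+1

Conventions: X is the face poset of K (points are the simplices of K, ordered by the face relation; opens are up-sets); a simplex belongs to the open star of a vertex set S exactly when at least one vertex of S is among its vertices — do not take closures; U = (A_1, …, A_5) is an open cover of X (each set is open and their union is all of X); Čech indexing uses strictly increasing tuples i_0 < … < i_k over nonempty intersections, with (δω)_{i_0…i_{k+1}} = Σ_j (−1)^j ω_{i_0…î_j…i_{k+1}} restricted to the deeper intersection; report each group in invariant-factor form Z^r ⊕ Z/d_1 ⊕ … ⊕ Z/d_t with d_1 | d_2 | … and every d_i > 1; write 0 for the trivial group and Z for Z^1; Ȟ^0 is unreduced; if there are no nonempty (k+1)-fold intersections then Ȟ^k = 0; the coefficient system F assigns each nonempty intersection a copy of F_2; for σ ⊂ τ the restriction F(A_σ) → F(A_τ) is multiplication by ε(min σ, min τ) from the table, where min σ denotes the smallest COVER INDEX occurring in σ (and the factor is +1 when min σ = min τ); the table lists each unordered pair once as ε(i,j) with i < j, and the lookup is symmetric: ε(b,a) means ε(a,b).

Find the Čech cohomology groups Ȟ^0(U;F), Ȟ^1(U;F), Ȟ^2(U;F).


nonempty intersections:
  A1={{p6},{p1,p6},{p2,p6},{p6,p7},{p2,p6,p7}} A2={{p2},{p3},{p7},{p2,p3},{p2,p5},{p2,p6},{p2,p7},{p5,p7},{p6,p7},{p2,p5,p7},{p2,p6,p7}} A3={{p1},{p3},{p1,p6},{p2,p3}} A4={{p6},{p7},{p1,p6},{p2,p6},{p2,p7},{p5,p7},{p6,p7},{p2,p5,p7},{p2,p6,p7}} A5={{p4},{p5},{p2,p5},{p5,p7},{p2,p5,p7}}
  A12={{p2,p6},{p6,p7},{p2,p6,p7}} A13={{p1,p6}} A14={{p6},{p1,p6},{p2,p6},{p6,p7},{p2,p6,p7}} A23={{p3},{p2,p3}} A24={{p7},{p2,p6},{p2,p7},{p5,p7},{p6,p7},{p2,p5,p7},{p2,p6,p7}} A25={{p2,p5},{p5,p7},{p2,p5,p7}} A34={{p1,p6}} A45={{p5,p7},{p2,p5,p7}}
  A124={{p2,p6},{p6,p7},{p2,p6,p7}} A134={{p1,p6}} A245={{p5,p7},{p2,p5,p7}}
C dims 5,8,3; δ0: rk_F2 4; δ1: rk_F2 3
Ȟ^0: (5−4)−0=1 ⇒ Z/2
Ȟ^1: (8−3)−4=1 ⇒ Z/2
Ȟ^2: (3−0)−3=0 ⇒ 0

Ȟ^0 ≅ Z/2, Ȟ^1 ≅ Z/2, Ȟ^2 ≅ 0


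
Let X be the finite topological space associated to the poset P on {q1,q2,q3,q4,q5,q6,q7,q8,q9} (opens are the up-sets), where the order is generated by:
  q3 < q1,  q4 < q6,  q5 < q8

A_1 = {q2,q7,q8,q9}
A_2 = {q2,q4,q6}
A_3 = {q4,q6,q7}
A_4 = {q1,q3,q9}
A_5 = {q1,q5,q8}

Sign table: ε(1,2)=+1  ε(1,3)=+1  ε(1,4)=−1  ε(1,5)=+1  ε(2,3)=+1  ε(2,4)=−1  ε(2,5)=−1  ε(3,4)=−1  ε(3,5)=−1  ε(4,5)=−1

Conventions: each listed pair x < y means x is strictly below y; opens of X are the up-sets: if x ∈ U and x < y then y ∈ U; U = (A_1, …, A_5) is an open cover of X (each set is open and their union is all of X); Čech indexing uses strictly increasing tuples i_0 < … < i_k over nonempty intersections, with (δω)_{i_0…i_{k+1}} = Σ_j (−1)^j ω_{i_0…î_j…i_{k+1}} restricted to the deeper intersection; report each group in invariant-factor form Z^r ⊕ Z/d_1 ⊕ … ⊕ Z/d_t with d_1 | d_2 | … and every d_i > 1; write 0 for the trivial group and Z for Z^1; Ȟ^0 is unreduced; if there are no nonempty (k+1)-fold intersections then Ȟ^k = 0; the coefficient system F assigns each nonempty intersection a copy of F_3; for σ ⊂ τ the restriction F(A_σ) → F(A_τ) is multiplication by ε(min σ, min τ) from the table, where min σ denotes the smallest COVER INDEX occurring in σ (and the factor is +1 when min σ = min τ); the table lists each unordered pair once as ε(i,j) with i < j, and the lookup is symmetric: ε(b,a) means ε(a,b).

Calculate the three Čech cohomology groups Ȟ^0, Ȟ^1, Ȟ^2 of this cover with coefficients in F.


Ȟ^0(U;F) ≅ Z/3; Ȟ^1(U;F) ≅ Z/3 ⊕ Z/3; Ȟ^2(U;F) ≅ 0

intersection data:
  A12={q2} A13={q7} A14={q9} A15={q8} A23={q4,q6} A45={q1}
C dims 5,6; δ0: rk_F3 4
Ȟ^0 = (5 − 4) − 0 = 1, so Ȟ^0 ≅ Z/3
Ȟ^1 = (6 − 0) − 4 = 2, so Ȟ^1 ≅ Z/3 ⊕ Z/3
Ȟ^2 = (0 − 0) − 0 = 0, so Ȟ^2 ≅ 0


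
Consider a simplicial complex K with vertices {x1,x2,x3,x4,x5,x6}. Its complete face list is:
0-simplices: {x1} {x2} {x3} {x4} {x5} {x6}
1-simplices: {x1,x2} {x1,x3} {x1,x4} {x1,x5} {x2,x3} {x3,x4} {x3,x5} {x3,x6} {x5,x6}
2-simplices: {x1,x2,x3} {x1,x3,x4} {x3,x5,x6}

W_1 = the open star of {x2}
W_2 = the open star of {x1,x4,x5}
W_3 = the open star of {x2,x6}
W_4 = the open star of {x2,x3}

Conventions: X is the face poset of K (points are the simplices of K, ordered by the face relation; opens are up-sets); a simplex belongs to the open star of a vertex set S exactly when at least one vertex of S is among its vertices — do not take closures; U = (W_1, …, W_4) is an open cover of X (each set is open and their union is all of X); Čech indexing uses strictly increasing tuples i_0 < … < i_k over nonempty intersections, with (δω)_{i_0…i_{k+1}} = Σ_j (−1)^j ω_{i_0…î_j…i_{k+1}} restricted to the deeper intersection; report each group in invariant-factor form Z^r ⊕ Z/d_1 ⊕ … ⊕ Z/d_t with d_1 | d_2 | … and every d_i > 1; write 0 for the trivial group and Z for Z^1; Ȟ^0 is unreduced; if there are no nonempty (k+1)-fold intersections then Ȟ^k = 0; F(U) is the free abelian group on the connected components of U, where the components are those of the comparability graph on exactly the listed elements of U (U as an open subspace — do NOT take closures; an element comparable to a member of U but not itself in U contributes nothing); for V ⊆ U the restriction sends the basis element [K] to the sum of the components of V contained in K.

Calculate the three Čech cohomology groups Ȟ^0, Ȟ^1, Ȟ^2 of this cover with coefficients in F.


Ȟ^0(U;F) ≅ Z; Ȟ^1(U;F) ≅ Z; Ȟ^2(U;F) ≅ 0

intersection data:
  W1={{x2},{x1,x2},{x2,x3},{x1,x2,x3}} W2={{x1},{x4},{x5},{x1,x2},{x1,x3},{x1,x4},{x1,x5},{x3,x4},{x3,x5},{x5,x6},{x1,x2,x3},{x1,x3,x4},{x3,x5,x6}} W3={{x2},{x6},{x1,x2},{x2,x3},{x3,x6},{x5,x6},{x1,x2,x3},{x3,x5,x6}} W4={{x2},{x3},{x1,x2},{x1,x3},{x2,x3},{x3,x4},{x3,x5},{x3,x6},{x1,x2,x3},{x1,x3,x4},{x3,x5,x6}}
  W12={{x1,x2},{x1,x2,x3}} W13={{x2},{x1,x2},{x2,x3},{x1,x2,x3}} W14={{x2},{x1,x2},{x2,x3},{x1,x2,x3}} W23={{x1,x2},{x5,x6},{x1,x2,x3},{x3,x5,x6}} W24={{x1,x2},{x1,x3},{x3,x4},{x3,x5},{x1,x2,x3},{x1,x3,x4},{x3,x5,x6}} W34={{x2},{x1,x2},{x2,x3},{x3,x6},{x1,x2,x3},{x3,x5,x6}}
  W123={{x1,x2},{x1,x2,x3}} W124={{x1,x2},{x1,x2,x3}} W134={{x2},{x1,x2},{x2,x3},{x1,x2,x3}} W234={{x1,x2},{x1,x2,x3},{x3,x5,x6}}
  W1234={{x1,x2},{x1,x2,x3}}
components per intersection:
  W1: {{x2},{x1,x2},{x2,x3},{x1,x2,x3}}
  W2: {{x1},{x4},{x5},{x1,x2},{x1,x3},{x1,x4},{x1,x5},{x3,x4},{x3,x5},{x5,x6},{x1,x2,x3},{x1,x3,x4},{x3,x5,x6}}
  W3: {{x2},{x1,x2},{x2,x3},{x1,x2,x3}} {{x6},{x3,x6},{x5,x6},{x3,x5,x6}}
  W4: {{x2},{x3},{x1,x2},{x1,x3},{x2,x3},{x3,x4},{x3,x5},{x3,x6},{x1,x2,x3},{x1,x3,x4},{x3,x5,x6}}
  W12: {{x1,x2},{x1,x2,x3}}
  W13: {{x2},{x1,x2},{x2,x3},{x1,x2,x3}}
  W14: {{x2},{x1,x2},{x2,x3},{x1,x2,x3}}
  W23: {{x1,x2},{x1,x2,x3}} {{x5,x6},{x3,x5,x6}}
  W24: {{x1,x2},{x1,x3},{x3,x4},{x1,x2,x3},{x1,x3,x4}} {{x3,x5},{x3,x5,x6}}
  W34: {{x2},{x1,x2},{x2,x3},{x1,x2,x3}} {{x3,x6},{x3,x5,x6}}
  W123: {{x1,x2},{x1,x2,x3}}
  W124: {{x1,x2},{x1,x2,x3}}
  W134: {{x2},{x1,x2},{x2,x3},{x1,x2,x3}}
  W234: {{x1,x2},{x1,x2,x3}} {{x3,x5,x6}}
  W1234: {{x1,x2},{x1,x2,x3}}
C dims 5,9,5,1; δ0: rk 4, SNF 1^4; δ1: rk 4, SNF 1^4; δ2: rk 1, SNF 1^1
Ȟ^0 = (5 − 4) − 0 = 1, so Ȟ^0 ≅ Z
Ȟ^1 = (9 − 4) − 4 = 1, so Ȟ^1 ≅ Z
Ȟ^2 = (5 − 1) − 4 = 0, so Ȟ^2 ≅ 0
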